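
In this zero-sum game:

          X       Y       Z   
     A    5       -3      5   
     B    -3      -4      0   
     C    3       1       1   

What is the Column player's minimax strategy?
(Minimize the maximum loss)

Column should play Y, value = 1

Work:
Column player minimizes Row's maximum payoff:
Column X: max payoff to Row = 5
Column Y: max payoff to Row = 1
Column Z: max payoff to Row = 5
Minimum is 1, achieved by column Y.
Minimax strategy: Y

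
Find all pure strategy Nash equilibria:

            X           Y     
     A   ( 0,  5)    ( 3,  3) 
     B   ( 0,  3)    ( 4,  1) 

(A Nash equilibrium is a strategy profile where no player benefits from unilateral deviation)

Nash equilibrium: (A, X), (B, X)

Work:
Best responses:
  P1 vs X: payoffs [0, 0] → best response A/B (payoff 0)
  P1 vs Y: payoffs [3, 4] → best response B (payoff 4)
  P2 vs A: payoffs [5, 3] → best response X (payoff 5)
  P2 vs B: payoffs [3, 1] → best response X (payoff 3)
Mutual best responses: (A,X), (B,X) → Nash equilibria.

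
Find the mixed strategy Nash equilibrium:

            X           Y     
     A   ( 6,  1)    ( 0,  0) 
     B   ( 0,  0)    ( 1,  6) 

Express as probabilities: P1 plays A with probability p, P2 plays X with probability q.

p = 0.8571, q = 0.1429

Work:
Find probabilities that make opponent indifferent:
P2 chooses q to make P1 indifferent between A and B
P1 chooses p to make P2 indifferent between X and Y
Mixed NE: P1 plays (A: 0.8571, B: 0.1429), P2 plays (X: 0.1429, Y: 0.8571)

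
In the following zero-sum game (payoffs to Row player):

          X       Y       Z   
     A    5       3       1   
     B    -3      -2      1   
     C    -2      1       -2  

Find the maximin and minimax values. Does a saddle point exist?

Maximin = 1, Minimax = 1, Saddle: True

Work:
Row minimums: [1, -3, -2] → maximin = 1
Column maximums: [5, 3, 1] → minimax = 1
Saddle point exists! Game value = 1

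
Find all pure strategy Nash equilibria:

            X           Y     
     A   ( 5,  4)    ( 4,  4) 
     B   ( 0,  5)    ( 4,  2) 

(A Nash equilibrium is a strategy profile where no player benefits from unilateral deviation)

Nash equilibrium: (A, X), (A, Y)

Work:
Best responses:
  P1 vs X: payoffs [5, 0] → best response A (payoff 5)
  P1 vs Y: payoffs [4, 4] → best response A/B (payoff 4)
  P2 vs A: payoffs [4, 4] → best response X/Y (payoff 4)
  P2 vs B: payoffs [5, 2] → best response X (payoff 5)
Mutual best responses: (A,X), (A,Y) → Nash equilibria.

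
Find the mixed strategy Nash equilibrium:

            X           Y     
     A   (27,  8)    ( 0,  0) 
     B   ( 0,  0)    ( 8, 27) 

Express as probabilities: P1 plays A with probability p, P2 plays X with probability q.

p = 0.7714, q = 0.2286

Work:
Find probabilities that make opponent indifferent:
P2 chooses q to make P1 indifferent between A and B
P1 chooses p to make P2 indifferent between X and Y
Mixed NE: P1 plays (A: 0.7714, B: 0.2286), P2 plays (X: 0.2286, Y: 0.7714)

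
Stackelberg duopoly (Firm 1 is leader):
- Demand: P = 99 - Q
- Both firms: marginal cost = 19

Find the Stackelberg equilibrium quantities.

q₁* (leader) = 40.0, q₂* (follower) = 20.0

Work:
Follower's reaction: q₂ = (a - c - q₁)/2
Leader substitutes: π₁ = q₁·(a - q₁ - (a-c-q₁)/2 - c)
FOC: q₁* = (99 - 19)/2 = 40.00
Then: q₂* = (99 - 19 - 40.0)/2 = 20.00
Leader has first-mover advantage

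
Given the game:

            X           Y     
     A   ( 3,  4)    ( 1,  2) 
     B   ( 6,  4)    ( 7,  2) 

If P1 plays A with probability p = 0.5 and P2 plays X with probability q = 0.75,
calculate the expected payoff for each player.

E[P1] = 4.375, E[P2] = 3.5

Work:
E[P1] = p·q·π₁(A,X) + p·(1-q)·π₁(A,Y) + (1-p)·q·π₁(B,X) + (1-p)·(1-q)·π₁(B,Y)
= 0.5·0.75·3 + 0.5·0.25·1 + 0.5·0.75·6 + 0.5·0.25·7
= 4.375

E[P2] = 3.5 (similar calculation)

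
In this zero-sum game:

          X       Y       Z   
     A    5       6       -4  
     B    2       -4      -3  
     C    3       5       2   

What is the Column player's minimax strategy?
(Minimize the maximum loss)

Column should play Z, value = 2

Work:
Column player minimizes Row's maximum payoff:
Column X: max payoff to Row = 5
Column Y: max payoff to Row = 6
Column Z: max payoff to Row = 2
Minimum is 2, achieved by column Z.
Minimax strategy: Z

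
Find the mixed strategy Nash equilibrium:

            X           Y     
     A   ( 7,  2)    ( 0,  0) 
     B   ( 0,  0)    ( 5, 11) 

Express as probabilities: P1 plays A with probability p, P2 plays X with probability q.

p = 0.8462, q = 0.4167

Work:
Find probabilities that make opponent indifferent:
P2 chooses q to make P1 indifferent between A and B
P1 chooses p to make P2 indifferent between X and Y
Mixed NE: P1 plays (A: 0.8462, B: 0.1538), P2 plays (X: 0.4167, Y: 0.5833)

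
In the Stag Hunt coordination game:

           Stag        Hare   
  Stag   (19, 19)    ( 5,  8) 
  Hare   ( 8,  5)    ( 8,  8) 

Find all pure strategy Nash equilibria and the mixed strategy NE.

Pure NE: (Stag, Stag) and (Hare, Hare); Mixed NE: p = 0.2143, q = 0.2143

Work:
Check pure NE:
(Stag, Stag): (19, 19) - no unilateral deviation beneficial
(Hare, Hare): (8, 8) - no unilateral deviation beneficial
Mixed NE: P1 plays Stag with p = 0.2143, P2 plays Stag with q = 0.2143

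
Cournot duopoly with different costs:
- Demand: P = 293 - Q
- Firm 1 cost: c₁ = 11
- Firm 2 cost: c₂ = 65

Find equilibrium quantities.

q₁* = 112.0, q₂* = 58.0

Work:
Reaction: q₁ = (293 - 11 - q₂)/2
Reaction: q₂ = (293 - 65 - q₁)/2
Solve simultaneously:
q₁* = (293 - 2×11 + 65)/3 = 112.0
q₂* = (293 - 2×65 + 11)/3 = 58.0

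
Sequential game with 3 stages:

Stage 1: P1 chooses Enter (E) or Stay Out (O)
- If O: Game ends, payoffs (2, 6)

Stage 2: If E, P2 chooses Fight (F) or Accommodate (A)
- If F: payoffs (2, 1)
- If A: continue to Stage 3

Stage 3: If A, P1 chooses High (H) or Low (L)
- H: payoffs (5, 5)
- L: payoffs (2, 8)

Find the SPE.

SPE: (E, A, H); Outcome (5, 5)

Work:
Stage 3: P1 chooses H (5 vs 2)
Stage 2: P2: F->1, A->5 (anticipating H). Choose A
Stage 1: P1: O->2, E->5 (anticipating A, H). Choose E
SPE path: E -> A -> H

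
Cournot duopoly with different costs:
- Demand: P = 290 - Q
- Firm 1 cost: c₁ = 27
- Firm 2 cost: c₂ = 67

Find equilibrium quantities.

q₁* = 101.0, q₂* = 61.0

Work:
Reaction: q₁ = (290 - 27 - q₂)/2
Reaction: q₂ = (290 - 67 - q₁)/2
Solve simultaneously:
q₁* = (290 - 2×27 + 67)/3 = 101.0
q₂* = (290 - 2×67 + 27)/3 = 61.0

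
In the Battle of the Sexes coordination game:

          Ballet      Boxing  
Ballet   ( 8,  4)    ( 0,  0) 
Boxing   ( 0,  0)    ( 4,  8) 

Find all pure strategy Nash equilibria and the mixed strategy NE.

Pure NE: (Ballet, Ballet) and (Boxing, Boxing); Mixed NE: p = 0.6667, q = 0.3333

Work:
Check pure NE:
(Ballet, Ballet): (8, 4) - no unilateral deviation beneficial
(Boxing, Boxing): (4, 8) - no unilateral deviation beneficial
Mixed NE: P1 plays Ballet with p = 0.6667, P2 plays Ballet with q = 0.3333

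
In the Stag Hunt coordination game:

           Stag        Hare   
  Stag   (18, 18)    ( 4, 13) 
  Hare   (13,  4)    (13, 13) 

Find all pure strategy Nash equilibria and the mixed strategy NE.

Pure NE: (Stag, Stag) and (Hare, Hare); Mixed NE: p = 0.6429, q = 0.6429

Work:
Check pure NE:
(Stag, Stag): (18, 18) - no unilateral deviation beneficial
(Hare, Hare): (13, 13) - no unilateral deviation beneficial
Mixed NE: P1 plays Stag with p = 0.6429, P2 plays Stag with q = 0.6429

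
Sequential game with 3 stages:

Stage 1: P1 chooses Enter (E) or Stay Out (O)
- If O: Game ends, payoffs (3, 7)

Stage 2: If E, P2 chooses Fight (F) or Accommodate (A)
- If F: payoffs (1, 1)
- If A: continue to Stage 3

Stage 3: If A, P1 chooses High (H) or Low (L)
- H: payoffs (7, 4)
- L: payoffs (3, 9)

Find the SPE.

SPE: (E, A, H); Outcome (7, 4)

Work:
Stage 3: P1 chooses H (7 vs 3)
Stage 2: P2: F->1, A->4 (anticipating H). Choose A
Stage 1: P1: O->3, E->7 (anticipating A, H). Choose E
SPE path: E -> A -> H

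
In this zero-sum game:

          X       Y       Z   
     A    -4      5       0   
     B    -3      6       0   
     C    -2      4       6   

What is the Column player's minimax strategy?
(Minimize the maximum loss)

Column should play X, value = -2

Work:
Column player minimizes Row's maximum payoff:
Column X: max payoff to Row = -2
Column Y: max payoff to Row = 6
Column Z: max payoff to Row = 6
Minimum is -2, achieved by column X.
Minimax strategy: X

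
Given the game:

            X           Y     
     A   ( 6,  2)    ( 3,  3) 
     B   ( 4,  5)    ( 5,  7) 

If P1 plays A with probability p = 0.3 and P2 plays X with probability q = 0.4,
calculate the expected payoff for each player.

E[P1] = 4.48, E[P2] = 5.12

Work:
E[P1] = p·q·π₁(A,X) + p·(1-q)·π₁(A,Y) + (1-p)·q·π₁(B,X) + (1-p)·(1-q)·π₁(B,Y)
= 0.3·0.4·6 + 0.3·0.6·3 + 0.7·0.4·4 + 0.7·0.6·5
= 4.48

E[P2] = 5.12 (similar calculation)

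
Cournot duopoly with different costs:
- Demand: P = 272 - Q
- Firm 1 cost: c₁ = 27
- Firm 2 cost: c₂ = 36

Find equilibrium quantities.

q₁* = 84.67, q₂* = 75.67

Work:
Reaction: q₁ = (272 - 27 - q₂)/2
Reaction: q₂ = (272 - 36 - q₁)/2
Solve simultaneously:
q₁* = (272 - 2×27 + 36)/3 = 84.67
q₂* = (272 - 2×36 + 27)/3 = 75.67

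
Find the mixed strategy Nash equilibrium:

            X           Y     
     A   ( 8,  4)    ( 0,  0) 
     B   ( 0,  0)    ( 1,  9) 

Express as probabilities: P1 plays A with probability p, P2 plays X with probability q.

p = 0.6923, q = 0.1111

Work:
Find probabilities that make opponent indifferent:
P2 chooses q to make P1 indifferent between A and B
P1 chooses p to make P2 indifferent between X and Y
Mixed NE: P1 plays (A: 0.6923, B: 0.3077), P2 plays (X: 0.1111, Y: 0.8889)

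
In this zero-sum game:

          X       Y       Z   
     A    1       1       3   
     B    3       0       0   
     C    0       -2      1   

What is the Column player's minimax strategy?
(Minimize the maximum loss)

Column should play Y, value = 1

Work:
Column player minimizes Row's maximum payoff:
Column X: max payoff to Row = 3
Column Y: max payoff to Row = 1
Column Z: max payoff to Row = 3
Minimum is 1, achieved by column Y.
Minimax strategy: Y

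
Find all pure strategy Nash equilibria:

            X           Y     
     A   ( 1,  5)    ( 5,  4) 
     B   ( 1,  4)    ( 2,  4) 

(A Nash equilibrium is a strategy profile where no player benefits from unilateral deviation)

Nash equilibrium: (A, X), (B, X)

Work:
Best responses:
  P1 vs X: payoffs [1, 1] → best response A/B (payoff 1)
  P1 vs Y: payoffs [5, 2] → best response A (payoff 5)
  P2 vs A: payoffs [5, 4] → best response X (payoff 5)
  P2 vs B: payoffs [4, 4] → best response X/Y (payoff 4)
Mutual best responses: (A,X), (B,X) → Nash equilibria.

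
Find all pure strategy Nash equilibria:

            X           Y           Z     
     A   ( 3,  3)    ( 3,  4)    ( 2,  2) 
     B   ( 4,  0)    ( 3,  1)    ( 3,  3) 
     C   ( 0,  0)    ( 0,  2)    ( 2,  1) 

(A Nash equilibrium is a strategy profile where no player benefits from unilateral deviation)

Nash equilibrium: (A, Y), (B, Z)

Work:
Best responses:
  P1 vs X: payoffs [3, 4, 0] → best response B (payoff 4)
  P1 vs Y: payoffs [3, 3, 0] → best response A/B (payoff 3)
  P1 vs Z: payoffs [2, 3, 2] → best response B (payoff 3)
  P2 vs A: payoffs [3, 4, 2] → best response Y (payoff 4)
  P2 vs B: payoffs [0, 1, 3] → best response Z (payoff 3)
  P2 vs C: payoffs [0, 2, 1] → best response Y (payoff 2)
Mutual best responses: (A,Y), (B,Z) → Nash equilibria.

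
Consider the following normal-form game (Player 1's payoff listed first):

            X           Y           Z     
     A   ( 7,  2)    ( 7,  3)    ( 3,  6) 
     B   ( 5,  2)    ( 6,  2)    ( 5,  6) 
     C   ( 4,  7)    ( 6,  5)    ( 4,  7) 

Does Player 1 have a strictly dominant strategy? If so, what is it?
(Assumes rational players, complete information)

No strictly dominant strategy exists for Player 1

Work:
A strategy strictly dominates another if it gives a strictly higher payoff against every opponent action. Compare each pair of P1's strategies column-by-column:
  A vs B: [7 vs 5, 7 vs 6, 3 vs 5] → A does not strictly dominate B (column Z: 3 ≤ 5)
  A vs C: [7 vs 4, 7 vs 6, 3 vs 4] → A does not strictly dominate C (column Z: 3 ≤ 4)
  B vs A: [5 vs 7, 6 vs 7, 5 vs 3] → B does not strictly dominate A (column X: 5 ≤ 7)
  B vs C: [5 vs 4, 6 vs 6, 5 vs 4] → B does not strictly dominate C (column Y: 6 ≤ 6)
  C vs A: [4 vs 7, 6 vs 7, 4 vs 3] → C does not strictly dominate A (column X: 4 ≤ 7)
  C vs B: [4 vs 5, 6 vs 6, 4 vs 5] → C does not strictly dominate B (column X: 4 ≤ 5)
No single strategy strictly dominates all others → no strictly dominant strategy.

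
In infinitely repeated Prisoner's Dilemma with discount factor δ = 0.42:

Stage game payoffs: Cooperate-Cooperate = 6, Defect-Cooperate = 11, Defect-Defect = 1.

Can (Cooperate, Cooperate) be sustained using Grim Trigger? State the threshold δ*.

δ* = 0.5; since δ = 0.42 < 0.5, cooperation cannot be sustained

Work:
For Grim Trigger:
Cooperate forever: 6/(1-δ)
Defect then punished: 11 + 1·δ/(1-δ)
Need: 6/(1-δ) ≥ 11 + 1·δ/(1-δ)
Solving: δ ≥ (T-R)/(T-P) = (11-6)/(11-1) = 0.5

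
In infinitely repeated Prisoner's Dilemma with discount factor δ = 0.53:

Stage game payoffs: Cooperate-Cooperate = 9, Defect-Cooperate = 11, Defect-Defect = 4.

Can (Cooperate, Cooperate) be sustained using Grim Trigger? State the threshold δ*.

δ* = 0.2857; since δ = 0.53 ≥ 0.2857, cooperation can be sustained

Work:
For Grim Trigger:
Cooperate forever: 9/(1-δ)
Defect then punished: 11 + 4·δ/(1-δ)
Need: 9/(1-δ) ≥ 11 + 4·δ/(1-δ)
Solving: δ ≥ (T-R)/(T-P) = (11-9)/(11-4) = 0.2857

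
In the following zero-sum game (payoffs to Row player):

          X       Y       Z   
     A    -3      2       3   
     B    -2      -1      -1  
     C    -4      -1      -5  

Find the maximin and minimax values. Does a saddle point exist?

Maximin = -2, Minimax = -2, Saddle: True

Work:
Row minimums: [-3, -2, -5] → maximin = -2
Column maximums: [-2, 2, 3] → minimax = -2
Saddle point exists! Game value = -2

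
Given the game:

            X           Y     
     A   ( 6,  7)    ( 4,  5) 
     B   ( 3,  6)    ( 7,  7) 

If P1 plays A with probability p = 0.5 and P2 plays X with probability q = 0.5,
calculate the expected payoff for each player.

E[P1] = 5.0, E[P2] = 6.25

Work:
E[P1] = p·q·π₁(A,X) + p·(1-q)·π₁(A,Y) + (1-p)·q·π₁(B,X) + (1-p)·(1-q)·π₁(B,Y)
= 0.5·0.5·6 + 0.5·0.5·4 + 0.5·0.5·3 + 0.5·0.5·7
= 5.0

E[P2] = 6.25 (similar calculation)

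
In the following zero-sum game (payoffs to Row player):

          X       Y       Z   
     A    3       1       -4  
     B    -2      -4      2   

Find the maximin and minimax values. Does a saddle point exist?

Maximin = -4, Minimax = 1, Saddle: False

Work:
Row minimums: [-4, -4] → maximin = -4
Column maximums: [3, 1, 2] → minimax = 1
No saddle point (maximin ≠ minimax). Mixed strategy needed.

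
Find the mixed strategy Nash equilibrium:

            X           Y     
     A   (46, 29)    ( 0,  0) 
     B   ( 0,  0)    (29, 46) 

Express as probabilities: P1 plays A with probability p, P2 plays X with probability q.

p = 0.6133, q = 0.3867

Work:
Find probabilities that make opponent indifferent:
P2 chooses q to make P1 indifferent between A and B
P1 chooses p to make P2 indifferent between X and Y
Mixed NE: P1 plays (A: 0.6133, B: 0.3867), P2 plays (X: 0.3867, Y: 0.6133)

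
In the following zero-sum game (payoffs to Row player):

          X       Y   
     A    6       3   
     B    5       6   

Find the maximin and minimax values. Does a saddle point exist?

Maximin = 5, Minimax = 6, Saddle: False

Work:
Row minimums: [3, 5] → maximin = 5
Column maximums: [6, 6] → minimax = 6
No saddle point (maximin ≠ minimax). Mixed strategy needed.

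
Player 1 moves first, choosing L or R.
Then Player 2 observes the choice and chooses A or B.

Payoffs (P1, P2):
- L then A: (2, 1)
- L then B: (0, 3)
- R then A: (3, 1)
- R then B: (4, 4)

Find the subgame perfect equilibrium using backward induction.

P1 plays R, P2 plays B after L and B after R; Payoff (4, 4)

Work:
Backward induction:
After L: P2 chooses B → P1 gets 0
After R: P2 chooses B → P1 gets 4
P1 chooses R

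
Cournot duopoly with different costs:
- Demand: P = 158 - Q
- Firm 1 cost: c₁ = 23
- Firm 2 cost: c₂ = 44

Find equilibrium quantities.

q₁* = 52.0, q₂* = 31.0

Work:
Reaction: q₁ = (158 - 23 - q₂)/2
Reaction: q₂ = (158 - 44 - q₁)/2
Solve simultaneously:
q₁* = (158 - 2×23 + 44)/3 = 52.0
q₂* = (158 - 2×44 + 23)/3 = 31.0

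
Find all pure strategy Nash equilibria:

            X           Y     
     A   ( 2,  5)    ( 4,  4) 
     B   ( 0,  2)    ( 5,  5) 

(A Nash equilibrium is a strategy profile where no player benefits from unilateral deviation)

Nash equilibrium: (A, X), (B, Y)

Work:
Best responses:
  P1 vs X: payoffs [2, 0] → best response A (payoff 2)
  P1 vs Y: payoffs [4, 5] → best response B (payoff 5)
  P2 vs A: payoffs [5, 4] → best response X (payoff 5)
  P2 vs B: payoffs [2, 5] → best response Y (payoff 5)
Mutual best responses: (A,X), (B,Y) → Nash equilibria.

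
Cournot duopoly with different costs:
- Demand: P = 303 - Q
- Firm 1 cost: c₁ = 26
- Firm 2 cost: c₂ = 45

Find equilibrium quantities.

q₁* = 98.67, q₂* = 79.67

Work:
Reaction: q₁ = (303 - 26 - q₂)/2
Reaction: q₂ = (303 - 45 - q₁)/2
Solve simultaneously:
q₁* = (303 - 2×26 + 45)/3 = 98.67
q₂* = (303 - 2×45 + 26)/3 = 79.67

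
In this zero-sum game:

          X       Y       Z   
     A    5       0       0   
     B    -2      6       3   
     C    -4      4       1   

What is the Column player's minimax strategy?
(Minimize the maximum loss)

Column should play Z, value = 3

Work:
Column player minimizes Row's maximum payoff:
Column X: max payoff to Row = 5
Column Y: max payoff to Row = 6
Column Z: max payoff to Row = 3
Minimum is 3, achieved by column Z.
Minimax strategy: Z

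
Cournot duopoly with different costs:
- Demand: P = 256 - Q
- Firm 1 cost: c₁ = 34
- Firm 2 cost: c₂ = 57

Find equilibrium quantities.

q₁* = 81.67, q₂* = 58.67

Work:
Reaction: q₁ = (256 - 34 - q₂)/2
Reaction: q₂ = (256 - 57 - q₁)/2
Solve simultaneously:
q₁* = (256 - 2×34 + 57)/3 = 81.67
q₂* = (256 - 2×57 + 34)/3 = 58.67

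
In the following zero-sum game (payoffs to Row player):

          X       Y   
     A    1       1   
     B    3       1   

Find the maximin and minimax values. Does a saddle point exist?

Maximin = 1, Minimax = 1, Saddle: True

Work:
Row minimums: [1, 1] → maximin = 1
Column maximums: [3, 1] → minimax = 1
Saddle point exists! Game value = 1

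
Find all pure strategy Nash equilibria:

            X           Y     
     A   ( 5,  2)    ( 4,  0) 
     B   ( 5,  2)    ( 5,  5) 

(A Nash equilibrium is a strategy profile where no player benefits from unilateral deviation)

Nash equilibrium: (A, X), (B, Y)

Work:
Best responses:
  P1 vs X: payoffs [5, 5] → best response A/B (payoff 5)
  P1 vs Y: payoffs [4, 5] → best response B (payoff 5)
  P2 vs A: payoffs [2, 0] → best response X (payoff 2)
  P2 vs B: payoffs [2, 5] → best response Y (payoff 5)
Mutual best responses: (A,X), (B,Y) → Nash equilibria.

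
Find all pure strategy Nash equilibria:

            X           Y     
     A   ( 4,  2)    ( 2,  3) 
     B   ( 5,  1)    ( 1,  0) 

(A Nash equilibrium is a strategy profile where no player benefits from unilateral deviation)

Nash equilibrium: (A, Y), (B, X)

Work:
Best responses:
  P1 vs X: payoffs [4, 5] → best response B (payoff 5)
  P1 vs Y: payoffs [2, 1] → best response A (payoff 2)
  P2 vs A: payoffs [2, 3] → best response Y (payoff 3)
  P2 vs B: payoffs [1, 0] → best response X (payoff 1)
Mutual best responses: (A,Y), (B,X) → Nash equilibria.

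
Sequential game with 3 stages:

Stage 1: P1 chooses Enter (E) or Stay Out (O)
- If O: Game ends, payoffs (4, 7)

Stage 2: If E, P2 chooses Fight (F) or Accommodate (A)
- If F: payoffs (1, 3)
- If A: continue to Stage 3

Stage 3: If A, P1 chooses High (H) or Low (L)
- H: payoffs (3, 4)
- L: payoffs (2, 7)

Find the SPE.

SPE: (O, A, H); Outcome (4, 7)

Work:
Stage 3: P1 chooses H (3 vs 2)
Stage 2: P2: F->3, A->4 (anticipating H). Choose A
Stage 1: P1: O->4, E->3 (anticipating A, H). Choose O
SPE path: O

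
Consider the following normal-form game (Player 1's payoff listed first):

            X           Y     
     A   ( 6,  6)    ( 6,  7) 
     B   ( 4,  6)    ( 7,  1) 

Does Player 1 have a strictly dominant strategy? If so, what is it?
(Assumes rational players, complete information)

No strictly dominant strategy exists for Player 1

Work:
A strategy strictly dominates another if it gives a strictly higher payoff against every opponent action. Compare each pair of P1's strategies column-by-column:
  A vs B: [6 vs 4, 6 vs 7] → A does not strictly dominate B (column Y: 6 ≤ 7)
  B vs A: [4 vs 6, 7 vs 6] → B does not strictly dominate A (column X: 4 ≤ 6)
No single strategy strictly dominates all others → no strictly dominant strategy.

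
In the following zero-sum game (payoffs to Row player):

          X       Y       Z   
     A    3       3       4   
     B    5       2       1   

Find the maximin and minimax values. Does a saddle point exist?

Maximin = 3, Minimax = 3, Saddle: True

Work:
Row minimums: [3, 1] → maximin = 3
Column maximums: [5, 3, 4] → minimax = 3
Saddle point exists! Game value = 3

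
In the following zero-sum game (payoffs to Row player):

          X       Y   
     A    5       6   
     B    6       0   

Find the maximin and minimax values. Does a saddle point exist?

Maximin = 5, Minimax = 6, Saddle: False

Work:
Row minimums: [5, 0] → maximin = 5
Column maximums: [6, 6] → minimax = 6
No saddle point (maximin ≠ minimax). Mixed strategy needed.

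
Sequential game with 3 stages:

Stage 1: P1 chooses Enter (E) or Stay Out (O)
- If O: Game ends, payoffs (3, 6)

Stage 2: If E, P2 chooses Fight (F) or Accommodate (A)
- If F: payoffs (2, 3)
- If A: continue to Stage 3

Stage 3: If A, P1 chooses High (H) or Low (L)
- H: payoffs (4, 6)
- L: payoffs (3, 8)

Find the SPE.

SPE: (E, A, H); Outcome (4, 6)

Work:
Stage 3: P1 chooses H (4 vs 3)
Stage 2: P2: F->3, A->6 (anticipating H). Choose A
Stage 1: P1: O->3, E->4 (anticipating A, H). Choose E
SPE path: E -> A -> H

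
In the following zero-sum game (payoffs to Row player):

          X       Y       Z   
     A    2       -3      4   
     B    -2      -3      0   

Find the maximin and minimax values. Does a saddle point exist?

Maximin = -3, Minimax = -3, Saddle: True

Work:
Row minimums: [-3, -3] → maximin = -3
Column maximums: [2, -3, 4] → minimax = -3
Saddle point exists! Game value = -3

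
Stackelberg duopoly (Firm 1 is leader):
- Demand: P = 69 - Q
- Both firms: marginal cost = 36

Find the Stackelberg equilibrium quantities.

q₁* (leader) = 16.5, q₂* (follower) = 8.25

Work:
Follower's reaction: q₂ = (a - c - q₁)/2
Leader substitutes: π₁ = q₁·(a - q₁ - (a-c-q₁)/2 - c)
FOC: q₁* = (69 - 36)/2 = 16.50
Then: q₂* = (69 - 36 - 16.5)/2 = 8.25
Leader has first-mover advantage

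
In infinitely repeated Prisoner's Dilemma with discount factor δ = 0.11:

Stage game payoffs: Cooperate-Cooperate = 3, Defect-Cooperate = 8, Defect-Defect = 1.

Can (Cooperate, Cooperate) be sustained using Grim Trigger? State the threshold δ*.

δ* = 0.7143; since δ = 0.11 < 0.7143, cooperation cannot be sustained

Work:
For Grim Trigger:
Cooperate forever: 3/(1-δ)
Defect then punished: 8 + 1·δ/(1-δ)
Need: 3/(1-δ) ≥ 8 + 1·δ/(1-δ)
Solving: δ ≥ (T-R)/(T-P) = (8-3)/(8-1) = 0.7143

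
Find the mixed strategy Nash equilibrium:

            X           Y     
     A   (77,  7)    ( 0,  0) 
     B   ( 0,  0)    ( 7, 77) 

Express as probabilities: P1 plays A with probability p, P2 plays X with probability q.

p = 0.9167, q = 0.0833

Work:
Find probabilities that make opponent indifferent:
P2 chooses q to make P1 indifferent between A and B
P1 chooses p to make P2 indifferent between X and Y
Mixed NE: P1 plays (A: 0.9167, B: 0.0833), P2 plays (X: 0.0833, Y: 0.9167)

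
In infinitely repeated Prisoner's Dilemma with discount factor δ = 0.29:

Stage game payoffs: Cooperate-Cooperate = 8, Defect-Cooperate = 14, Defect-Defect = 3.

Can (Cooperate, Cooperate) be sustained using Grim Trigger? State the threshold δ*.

δ* = 0.5455; since δ = 0.29 < 0.5455, cooperation cannot be sustained

Work:
For Grim Trigger:
Cooperate forever: 8/(1-δ)
Defect then punished: 14 + 3·δ/(1-δ)
Need: 8/(1-δ) ≥ 14 + 3·δ/(1-δ)
Solving: δ ≥ (T-R)/(T-P) = (14-8)/(14-3) = 0.5455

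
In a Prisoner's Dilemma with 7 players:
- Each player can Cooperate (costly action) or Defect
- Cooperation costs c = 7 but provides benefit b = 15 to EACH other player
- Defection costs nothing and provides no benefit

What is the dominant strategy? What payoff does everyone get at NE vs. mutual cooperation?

Dominant: Defect; NE payoff = 0; Coop payoff = 83

Work:
Defect dominates (saves cost c = 7, benefit to others is external)
NE: All defect → everyone gets 0
If all cooperate: each receives (6)×15 - 7 = 83
Social dilemma: 83 > 0 but NE gives 0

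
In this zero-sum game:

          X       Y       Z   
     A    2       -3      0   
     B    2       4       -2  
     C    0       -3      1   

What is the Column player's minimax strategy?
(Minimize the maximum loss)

Column should play Z, value = 1

Work:
Column player minimizes Row's maximum payoff:
Column X: max payoff to Row = 2
Column Y: max payoff to Row = 4
Column Z: max payoff to Row = 1
Minimum is 1, achieved by column Z.
Minimax strategy: Z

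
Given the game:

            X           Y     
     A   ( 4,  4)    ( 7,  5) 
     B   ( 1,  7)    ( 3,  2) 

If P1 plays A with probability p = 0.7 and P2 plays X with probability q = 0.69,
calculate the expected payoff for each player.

E[P1] = 3.937, E[P2] = 4.652

Work:
E[P1] = p·q·π₁(A,X) + p·(1-q)·π₁(A,Y) + (1-p)·q·π₁(B,X) + (1-p)·(1-q)·π₁(B,Y)
= 0.7·0.69·4 + 0.7·0.31·7 + 0.3·0.69·1 + 0.3·0.31·3
= 3.937

E[P2] = 4.652 (similar calculation)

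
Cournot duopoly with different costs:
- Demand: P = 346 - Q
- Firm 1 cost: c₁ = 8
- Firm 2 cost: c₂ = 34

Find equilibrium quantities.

q₁* = 121.33, q₂* = 95.33

Work:
Reaction: q₁ = (346 - 8 - q₂)/2
Reaction: q₂ = (346 - 34 - q₁)/2
Solve simultaneously:
q₁* = (346 - 2×8 + 34)/3 = 121.33
q₂* = (346 - 2×34 + 8)/3 = 95.33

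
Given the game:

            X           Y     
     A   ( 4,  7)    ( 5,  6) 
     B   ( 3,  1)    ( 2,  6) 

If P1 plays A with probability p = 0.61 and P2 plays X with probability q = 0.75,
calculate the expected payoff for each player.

E[P1] = 3.665, E[P2] = 4.995

Work:
E[P1] = p·q·π₁(A,X) + p·(1-q)·π₁(A,Y) + (1-p)·q·π₁(B,X) + (1-p)·(1-q)·π₁(B,Y)
= 0.61·0.75·4 + 0.61·0.25·5 + 0.39·0.75·3 + 0.39·0.25·2
= 3.665

E[P2] = 4.995 (similar calculation)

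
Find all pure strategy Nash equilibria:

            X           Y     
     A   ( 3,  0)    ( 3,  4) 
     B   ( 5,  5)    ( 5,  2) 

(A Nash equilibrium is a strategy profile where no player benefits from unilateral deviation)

Nash equilibrium: (B, X)

Work:
Best responses:
  P1 vs X: payoffs [3, 5] → best response B (payoff 5)
  P1 vs Y: payoffs [3, 5] → best response B (payoff 5)
  P2 vs A: payoffs [0, 4] → best response Y (payoff 4)
  P2 vs B: payoffs [5, 2] → best response X (payoff 5)
Mutual best responses: (B,X) → Nash equilibria.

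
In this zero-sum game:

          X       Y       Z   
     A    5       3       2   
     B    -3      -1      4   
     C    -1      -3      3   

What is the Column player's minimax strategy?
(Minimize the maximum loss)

Column should play Y, value = 3

Work:
Column player minimizes Row's maximum payoff:
Column X: max payoff to Row = 5
Column Y: max payoff to Row = 3
Column Z: max payoff to Row = 4
Minimum is 3, achieved by column Y.
Minimax strategy: Y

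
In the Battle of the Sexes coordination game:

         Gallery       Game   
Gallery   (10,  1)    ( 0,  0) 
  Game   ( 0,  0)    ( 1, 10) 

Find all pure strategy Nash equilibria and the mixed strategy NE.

Pure NE: (Gallery, Gallery) and (Game, Game); Mixed NE: p = 0.9091, q = 0.0909

Work:
Check pure NE:
(Gallery, Gallery): (10, 1) - no unilateral deviation beneficial
(Game, Game): (1, 10) - no unilateral deviation beneficial
Mixed NE: P1 plays Gallery with p = 0.9091, P2 plays Gallery with q = 0.0909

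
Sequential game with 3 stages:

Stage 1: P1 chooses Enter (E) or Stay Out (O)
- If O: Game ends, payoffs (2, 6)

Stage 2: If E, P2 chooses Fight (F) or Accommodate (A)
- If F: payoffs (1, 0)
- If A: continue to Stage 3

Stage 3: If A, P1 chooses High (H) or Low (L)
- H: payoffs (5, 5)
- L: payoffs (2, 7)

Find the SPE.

SPE: (E, A, H); Outcome (5, 5)

Work:
Stage 3: P1 chooses H (5 vs 2)
Stage 2: P2: F->0, A->5 (anticipating H). Choose A
Stage 1: P1: O->2, E->5 (anticipating A, H). Choose E
SPE path: E -> A -> H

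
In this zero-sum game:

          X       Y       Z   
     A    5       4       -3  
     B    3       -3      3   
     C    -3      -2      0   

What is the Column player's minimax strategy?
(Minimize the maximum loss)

Column should play Z, value = 3

Work:
Column player minimizes Row's maximum payoff:
Column X: max payoff to Row = 5
Column Y: max payoff to Row = 4
Column Z: max payoff to Row = 3
Minimum is 3, achieved by column Z.
Minimax strategy: Z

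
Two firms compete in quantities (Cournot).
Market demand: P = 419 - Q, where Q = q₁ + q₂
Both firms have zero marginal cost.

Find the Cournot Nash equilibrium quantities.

q₁* = q₂* = 139.67; P* = 139.67

Work:
Profit: π_i = P·q_i = (a - q_i - q_j)·q_i
FOC: ∂π_i/∂q_i = a - 2q_i - q_j = 0
Reaction function: q_i = (419 - q_j)/2
Symmetry: q* = 419/3 = 139.67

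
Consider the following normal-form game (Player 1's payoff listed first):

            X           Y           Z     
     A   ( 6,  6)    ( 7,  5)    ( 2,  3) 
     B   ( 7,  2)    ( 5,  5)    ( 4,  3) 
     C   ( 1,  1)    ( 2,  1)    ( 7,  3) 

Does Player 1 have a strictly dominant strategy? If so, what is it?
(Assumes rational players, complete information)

No strictly dominant strategy exists for Player 1

Work:
A strategy strictly dominates another if it gives a strictly higher payoff against every opponent action. Compare each pair of P1's strategies column-by-column:
  A vs B: [6 vs 7, 7 vs 5, 2 vs 4] → A does not strictly dominate B (column X: 6 ≤ 7)
  A vs C: [6 vs 1, 7 vs 2, 2 vs 7] → A does not strictly dominate C (column Z: 2 ≤ 7)
  B vs A: [7 vs 6, 5 vs 7, 4 vs 2] → B does not strictly dominate A (column Y: 5 ≤ 7)
  B vs C: [7 vs 1, 5 vs 2, 4 vs 7] → B does not strictly dominate C (column Z: 4 ≤ 7)
  C vs A: [1 vs 6, 2 vs 7, 7 vs 2] → C does not strictly dominate A (column X: 1 ≤ 6)
  C vs B: [1 vs 7, 2 vs 5, 7 vs 4] → C does not strictly dominate B (column X: 1 ≤ 7)
No single strategy strictly dominates all others → no strictly dominant strategy.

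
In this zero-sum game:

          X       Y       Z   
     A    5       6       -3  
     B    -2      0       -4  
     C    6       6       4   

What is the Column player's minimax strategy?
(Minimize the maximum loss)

Column should play Z, value = 4

Work:
Column player minimizes Row's maximum payoff:
Column X: max payoff to Row = 6
Column Y: max payoff to Row = 6
Column Z: max payoff to Row = 4
Minimum is 4, achieved by column Z.
Minimax strategy: Z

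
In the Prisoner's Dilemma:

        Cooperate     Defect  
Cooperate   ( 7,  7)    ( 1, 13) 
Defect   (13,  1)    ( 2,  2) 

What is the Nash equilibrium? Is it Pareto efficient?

(Defect, Defect) is NE; not Pareto efficient

Work:
Defect dominates Cooperate for both players:
If P2 cooperates: Defect (13) > Cooperate (7)
If P2 defects: Defect (2) > Cooperate (1)
NE: (Defect, Defect) with payoff (2, 2)
But (Cooperate, Cooperate) = (7, 7) Pareto dominates (2, 2)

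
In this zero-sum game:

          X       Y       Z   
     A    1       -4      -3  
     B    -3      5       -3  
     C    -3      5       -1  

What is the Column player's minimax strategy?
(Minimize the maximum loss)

Column should play Z, value = -1

Work:
Column player minimizes Row's maximum payoff:
Column X: max payoff to Row = 1
Column Y: max payoff to Row = 5
Column Z: max payoff to Row = -1
Minimum is -1, achieved by column Z.
Minimax strategy: Z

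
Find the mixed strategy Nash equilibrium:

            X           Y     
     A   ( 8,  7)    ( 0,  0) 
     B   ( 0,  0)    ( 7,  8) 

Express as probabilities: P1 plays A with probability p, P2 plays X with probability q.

p = 0.5333, q = 0.4667

Work:
Find probabilities that make opponent indifferent:
P2 chooses q to make P1 indifferent between A and B
P1 chooses p to make P2 indifferent between X and Y
Mixed NE: P1 plays (A: 0.5333, B: 0.4667), P2 plays (X: 0.4667, Y: 0.5333)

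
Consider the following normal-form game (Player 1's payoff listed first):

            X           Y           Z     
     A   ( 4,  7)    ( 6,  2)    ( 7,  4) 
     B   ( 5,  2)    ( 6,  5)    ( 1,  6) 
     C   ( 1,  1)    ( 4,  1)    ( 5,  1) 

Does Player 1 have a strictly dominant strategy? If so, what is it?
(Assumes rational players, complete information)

No strictly dominant strategy exists for Player 1

Work:
A strategy strictly dominates another if it gives a strictly higher payoff against every opponent action. Compare each pair of P1's strategies column-by-column:
  A vs B: [4 vs 5, 6 vs 6, 7 vs 1] → A does not strictly dominate B (column X: 4 ≤ 5)
  A vs C: [4 vs 1, 6 vs 4, 7 vs 5] → A strictly dominates C
  B vs A: [5 vs 4, 6 vs 6, 1 vs 7] → B does not strictly dominate A (column Y: 6 ≤ 6)
  B vs C: [5 vs 1, 6 vs 4, 1 vs 5] → B does not strictly dominate C (column Z: 1 ≤ 5)
  C vs A: [1 vs 4, 4 vs 6, 5 vs 7] → C does not strictly dominate A (column X: 1 ≤ 4)
  C vs B: [1 vs 5, 4 vs 6, 5 vs 1] → C does not strictly dominate B (column X: 1 ≤ 5)
No single strategy strictly dominates all others → no strictly dominant strategy.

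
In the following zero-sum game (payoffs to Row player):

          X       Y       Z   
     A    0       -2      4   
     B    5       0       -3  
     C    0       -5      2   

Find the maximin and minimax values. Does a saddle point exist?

Maximin = -2, Minimax = 0, Saddle: False

Work:
Row minimums: [-2, -3, -5] → maximin = -2
Column maximums: [5, 0, 4] → minimax = 0
No saddle point (maximin ≠ minimax). Mixed strategy needed.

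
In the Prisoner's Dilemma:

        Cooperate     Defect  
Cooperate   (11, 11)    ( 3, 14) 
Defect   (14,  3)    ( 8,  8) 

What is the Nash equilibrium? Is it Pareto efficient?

(Defect, Defect) is NE; not Pareto efficient

Work:
Defect dominates Cooperate for both players:
If P2 cooperates: Defect (14) > Cooperate (11)
If P2 defects: Defect (8) > Cooperate (3)
NE: (Defect, Defect) with payoff (8, 8)
But (Cooperate, Cooperate) = (11, 11) Pareto dominates (8, 8)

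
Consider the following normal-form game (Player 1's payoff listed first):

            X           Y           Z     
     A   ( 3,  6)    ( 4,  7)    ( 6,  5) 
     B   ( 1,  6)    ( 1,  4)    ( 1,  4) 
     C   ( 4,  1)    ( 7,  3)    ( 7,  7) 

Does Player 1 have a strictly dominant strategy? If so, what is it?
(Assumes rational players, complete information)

Yes, Player 1's strictly dominant strategy is C

Work:
A strategy strictly dominates another if it gives a strictly higher payoff against every opponent action. Compare each pair of P1's strategies column-by-column:
  A vs B: [3 vs 1, 4 vs 1, 6 vs 1] → A strictly dominates B
  A vs C: [3 vs 4, 4 vs 7, 6 vs 7] → A does not strictly dominate C (column X: 3 ≤ 4)
  B vs A: [1 vs 3, 1 vs 4, 1 vs 6] → B does not strictly dominate A (column X: 1 ≤ 3)
  B vs C: [1 vs 4, 1 vs 7, 1 vs 7] → B does not strictly dominate C (column X: 1 ≤ 4)
  C vs A: [4 vs 3, 7 vs 4, 7 vs 6] → C strictly dominates A
  C vs B: [4 vs 1, 7 vs 1, 7 vs 1] → C strictly dominates B
C strictly dominates every other strategy → strictly dominant.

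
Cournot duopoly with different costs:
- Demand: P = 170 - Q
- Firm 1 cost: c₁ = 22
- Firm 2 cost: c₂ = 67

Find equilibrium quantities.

q₁* = 64.33, q₂* = 19.33

Work:
Reaction: q₁ = (170 - 22 - q₂)/2
Reaction: q₂ = (170 - 67 - q₁)/2
Solve simultaneously:
q₁* = (170 - 2×22 + 67)/3 = 64.33
q₂* = (170 - 2×67 + 22)/3 = 19.33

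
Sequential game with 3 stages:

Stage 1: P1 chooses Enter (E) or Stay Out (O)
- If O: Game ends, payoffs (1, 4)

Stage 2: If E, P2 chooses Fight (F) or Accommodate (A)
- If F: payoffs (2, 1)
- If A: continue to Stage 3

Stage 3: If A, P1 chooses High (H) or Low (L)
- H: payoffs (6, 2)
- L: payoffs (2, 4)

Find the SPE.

SPE: (E, A, H); Outcome (6, 2)

Work:
Stage 3: P1 chooses H (6 vs 2)
Stage 2: P2: F->1, A->2 (anticipating H). Choose A
Stage 1: P1: O->1, E->6 (anticipating A, H). Choose E
SPE path: E -> A -> H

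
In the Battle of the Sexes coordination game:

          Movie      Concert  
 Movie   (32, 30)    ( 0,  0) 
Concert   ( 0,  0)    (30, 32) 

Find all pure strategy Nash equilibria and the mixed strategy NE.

Pure NE: (Movie, Movie) and (Concert, Concert); Mixed NE: p = 0.5161, q = 0.4839

Work:
Check pure NE:
(Movie, Movie): (32, 30) - no unilateral deviation beneficial
(Concert, Concert): (30, 32) - no unilateral deviation beneficial
Mixed NE: P1 plays Movie with p = 0.5161, P2 plays Movie with q = 0.4839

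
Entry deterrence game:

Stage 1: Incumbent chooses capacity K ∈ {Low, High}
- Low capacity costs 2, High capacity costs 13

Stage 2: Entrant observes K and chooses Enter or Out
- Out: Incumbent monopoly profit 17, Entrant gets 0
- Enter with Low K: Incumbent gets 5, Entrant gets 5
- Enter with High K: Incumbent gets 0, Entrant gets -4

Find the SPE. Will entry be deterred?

SPE: (High, Enter|Low, Out|High); Entry deterred. Incumbent net profit = 4

Work:
After Low K: Entrant enters (5 > 0)
After High K: Entrant stays out (-4 < 0)
Incumbent: Low → 5−2=3, High → 17−13=4
Incumbent chooses High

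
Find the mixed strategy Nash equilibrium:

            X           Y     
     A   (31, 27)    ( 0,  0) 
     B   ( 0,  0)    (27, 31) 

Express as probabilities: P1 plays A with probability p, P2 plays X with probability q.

p = 0.5345, q = 0.4655

Work:
Find probabilities that make opponent indifferent:
P2 chooses q to make P1 indifferent between A and B
P1 chooses p to make P2 indifferent between X and Y
Mixed NE: P1 plays (A: 0.5345, B: 0.4655), P2 plays (X: 0.4655, Y: 0.5345)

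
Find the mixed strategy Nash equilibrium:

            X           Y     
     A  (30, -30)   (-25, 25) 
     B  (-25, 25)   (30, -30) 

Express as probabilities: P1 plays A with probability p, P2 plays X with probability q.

p = 0.5, q = 0.5

Work:
Find probabilities that make opponent indifferent:
P2 chooses q to make P1 indifferent between A and B
P1 chooses p to make P2 indifferent between X and Y
Mixed NE: P1 plays (A: 0.5, B: 0.5), P2 plays (X: 0.5, Y: 0.5)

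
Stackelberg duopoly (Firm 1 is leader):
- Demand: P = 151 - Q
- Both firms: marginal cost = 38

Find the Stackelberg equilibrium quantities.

q₁* (leader) = 56.5, q₂* (follower) = 28.25

Work:
Follower's reaction: q₂ = (a - c - q₁)/2
Leader substitutes: π₁ = q₁·(a - q₁ - (a-c-q₁)/2 - c)
FOC: q₁* = (151 - 38)/2 = 56.50
Then: q₂* = (151 - 38 - 56.5)/2 = 28.25
Leader has first-mover advantage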